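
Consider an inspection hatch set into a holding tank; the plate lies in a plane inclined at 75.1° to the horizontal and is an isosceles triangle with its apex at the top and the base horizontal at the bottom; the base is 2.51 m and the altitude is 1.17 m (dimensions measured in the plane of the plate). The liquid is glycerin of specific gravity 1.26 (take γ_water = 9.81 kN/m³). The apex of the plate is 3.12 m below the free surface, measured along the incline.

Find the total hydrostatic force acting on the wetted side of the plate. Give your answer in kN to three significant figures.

γ = 1.26 × 9.81 = 12.3606 kN/m³.
Let θ = 75.1° be the plate's angle to the horizontal; measure y along the incline from where the plane meets the free surface. Vertical depth h = y·sinθ with sinθ = 0.966376.
With the apex up, the centroid sits 2h/3 = 2 × 1.17/3 = 0.78 m below the apex, so y_c = 3.12 + 0.78 = 3.9 m and h_c = 3.9 × 0.966376 = 3.76887 m.
A = ½ × 2.51 × 1.17 = 1.46835 m².
Resultant F = γ·h_c·A = 12.3606 × 3.76887 × 1.46835 = 68.4038 kN.

F ≈ 68.4 kN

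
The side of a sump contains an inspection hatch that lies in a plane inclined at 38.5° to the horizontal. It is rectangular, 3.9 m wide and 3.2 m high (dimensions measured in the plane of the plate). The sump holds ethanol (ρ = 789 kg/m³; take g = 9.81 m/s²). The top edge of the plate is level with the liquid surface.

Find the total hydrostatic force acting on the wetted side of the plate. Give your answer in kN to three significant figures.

F ≈ 96.2 kN

γ = ρg = 789 × 9.81 / 1000 = 7.74009 kN/m³.
Let θ = 38.5° be the plate's angle to the horizontal; measure y along the incline from where the plane meets the free surface. Vertical depth h = y·sinθ with sinθ = 0.622515.
The centroid lies 3.2/2 = 1.6 m below the top edge, so y_c = 1.6 m and h_c = 1.6 × 0.622515 = 0.996024 m.
A = 3.9 × 3.2 = 12.48 m².
Resultant F = γ·h_c·A = 7.74009 × 0.996024 × 12.48 = 96.2123 kN.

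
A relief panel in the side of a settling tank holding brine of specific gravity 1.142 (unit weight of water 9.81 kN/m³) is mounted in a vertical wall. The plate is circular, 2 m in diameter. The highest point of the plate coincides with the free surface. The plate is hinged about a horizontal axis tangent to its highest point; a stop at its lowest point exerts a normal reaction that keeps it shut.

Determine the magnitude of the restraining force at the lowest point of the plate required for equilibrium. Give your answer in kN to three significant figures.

P ≈ 22.0 kN

γ = 1.142 × 9.81 = 11.20302 kN/m³.
The centroid is at the centre, 1 m below the top of the plate, so the centroid depth is h_c = 1 m.
A = π(1)² = 3.14159 m².
Resultant F = γ·h_c·A = 11.20302 × 1 × 3.14159 = 35.1953 kN.
I_c = πr⁴/4 = π × 1⁴/4 = 0.785398 m⁴.
Centre of pressure: y_p = y_c + I_c/(y_c·A) = 1 + 0.785398/(1 × 3.14159) = 1 + 0.25 = 1.25 m along the plane.
The resultant acts 1 + 0.25 = 1.25 m (along the plate) below the hinge at the top edge, so the moment about the hinge is M = F × 1.25 = 35.1953 × 1.25 = 43.9941 kN·m.
A normal force at the bottom, 2 m from the hinge, must supply this moment: P = 43.9941/2 = 21.9971 kN.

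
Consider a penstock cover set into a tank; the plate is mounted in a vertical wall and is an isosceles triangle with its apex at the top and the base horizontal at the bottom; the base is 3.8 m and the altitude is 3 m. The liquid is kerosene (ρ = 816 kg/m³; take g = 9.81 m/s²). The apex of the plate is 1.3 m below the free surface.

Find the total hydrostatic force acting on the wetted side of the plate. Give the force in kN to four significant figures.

F ≈ 150.6 kN

γ = ρg = 816 × 9.81 / 1000 = 8.00496 kN/m³.
With the apex up, the centroid sits 2h/3 = 2 × 3/3 = 2 m below the apex, so the centroid depth is h_c = 1.3 + 2 = 3.3 m.
A = ½ × 3.8 × 3 = 5.7 m².
Resultant F = γ·h_c·A = 8.00496 × 3.3 × 5.7 = 150.573 kN.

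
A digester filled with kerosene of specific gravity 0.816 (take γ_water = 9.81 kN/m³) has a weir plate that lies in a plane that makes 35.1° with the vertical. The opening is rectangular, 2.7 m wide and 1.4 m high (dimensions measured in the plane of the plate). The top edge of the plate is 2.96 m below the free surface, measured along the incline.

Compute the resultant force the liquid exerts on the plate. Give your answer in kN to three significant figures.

γ = 0.816 × 9.81 = 8.00496 kN/m³.
The plate makes 35.1° with the vertical, i.e. θ = 90° − 35.1° = 54.9° to the horizontal. Measuring y along the incline from the free-surface line, vertical depth h = y·sinθ with sinθ = 0.818150.
The centroid lies 1.4/2 = 0.7 m below the top edge, so y_c = 2.96 + 0.7 = 3.66 m and h_c = 3.66 × 0.818150 = 2.99443 m.
A = 2.7 × 1.4 = 3.78 m².
Resultant F = γ·h_c·A = 8.00496 × 2.99443 × 3.78 = 90.6077 kN.

F ≈ 90.6 kN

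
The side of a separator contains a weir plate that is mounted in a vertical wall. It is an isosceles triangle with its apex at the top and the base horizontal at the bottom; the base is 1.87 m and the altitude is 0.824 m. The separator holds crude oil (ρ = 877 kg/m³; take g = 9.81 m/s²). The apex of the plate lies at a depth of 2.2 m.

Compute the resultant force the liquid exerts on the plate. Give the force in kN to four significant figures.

F ≈ 18.22 kN

γ = ρg = 877 × 9.81 / 1000 = 8.60337 kN/m³.
With the apex up, the centroid sits 2h/3 = 2 × 0.824/3 = 0.549333 m below the apex, so the centroid depth is h_c = 2.2 + 0.549333 = 2.74933 m.
A = ½ × 1.87 × 0.824 = 0.77044 m².
Resultant F = γ·h_c·A = 8.60337 × 2.74933 × 0.77044 = 18.2236 kN.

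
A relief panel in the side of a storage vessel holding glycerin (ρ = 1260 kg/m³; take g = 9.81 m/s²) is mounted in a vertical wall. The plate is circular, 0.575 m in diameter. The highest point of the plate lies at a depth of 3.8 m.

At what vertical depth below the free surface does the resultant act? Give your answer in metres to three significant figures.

γ = ρg = 1260 × 9.81 / 1000 = 12.3606 kN/m³.
The centroid is at the centre, 0.2875 m below the top of the plate, so the centroid depth is h_c = 3.8 + 0.2875 = 4.0875 m.
A = π(0.2875)² = 0.259672 m².
Resultant F = γ·h_c·A = 12.3606 × 4.0875 × 0.259672 = 13.1197 kN.
I_c = πr⁴/4 = π × 0.2875⁴/4 = 0.00536588 m⁴.
Centre of pressure: y_p = y_c + I_c/(y_c·A) = 4.0875 + 0.00536588/(4.0875 × 0.259672) = 4.0875 + 0.00505543 = 4.09256 m along the plane.

h_p = 4.09 m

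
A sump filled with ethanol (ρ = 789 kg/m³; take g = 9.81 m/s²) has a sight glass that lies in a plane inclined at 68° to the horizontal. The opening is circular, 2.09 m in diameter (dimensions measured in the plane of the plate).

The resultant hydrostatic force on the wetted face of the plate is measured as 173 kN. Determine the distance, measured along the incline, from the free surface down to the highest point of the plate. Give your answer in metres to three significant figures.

y_top ≈ 5.98 m

γ = ρg = 789 × 9.81 / 1000 = 7.74009 kN/m³.
A = π(1.045)² = 3.4307 m².
From F = γ·h_c·A, the centroid depth is h_c = 173/(7.74009 × 3.4307) = 6.51504 m.
Let θ = 68° be the plate's angle to the horizontal; measure y along the incline from where the plane meets the free surface. Vertical depth h = y·sinθ with sinθ = 0.927184.
Along the incline, y_c = h_c/sinθ = 6.51504/0.927184 = 7.0267 m.
The centroid is at the centre, 1.045 m below the top of the plate, so the highest point sits at y_top = 7.0267 − 1.045 = 5.9817 m along the incline.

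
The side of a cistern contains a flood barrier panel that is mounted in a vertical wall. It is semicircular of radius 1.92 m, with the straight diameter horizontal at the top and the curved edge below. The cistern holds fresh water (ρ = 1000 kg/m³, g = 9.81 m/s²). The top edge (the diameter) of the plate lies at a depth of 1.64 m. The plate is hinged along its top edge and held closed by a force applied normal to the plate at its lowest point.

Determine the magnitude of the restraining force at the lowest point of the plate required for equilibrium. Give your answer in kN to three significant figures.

P ≈ 66.8 kN

γ = ρg = 1000 × 9.81 = 9810 N/m³ = 9.81 kN/m³.
The centroid of a semicircle lies 4r/(3π) = 0.814873 m from the diameter, here below the top edge, so the centroid depth is h_c = 1.64 + 0.814873 = 2.45487 m.
A = πr²/2 = π × 1.92²/2 = 5.79058 m².
Resultant F = γ·h_c·A = 9.81 × 2.45487 × 5.79058 = 139.45 kN.
I_c = (π/8 − 8/(9π))·r⁴ = 0.109757 × 1.92⁴ = 1.49155 m⁴.
Centre of pressure: y_p = y_c + I_c/(y_c·A) = 2.45487 + 1.49155/(2.45487 × 5.79058) = 2.45487 + 0.104927 = 2.5598 m along the plane.
The resultant acts 0.814873 + 0.104927 = 0.9198 m (along the plate) below the hinge at the top edge, so the moment about the hinge is M = F × 0.9198 = 139.45 × 0.9198 = 128.266 kN·m.
A normal force at the bottom, 1.92 m from the hinge, must supply this moment: P = 128.266/1.92 = 66.8052 kN.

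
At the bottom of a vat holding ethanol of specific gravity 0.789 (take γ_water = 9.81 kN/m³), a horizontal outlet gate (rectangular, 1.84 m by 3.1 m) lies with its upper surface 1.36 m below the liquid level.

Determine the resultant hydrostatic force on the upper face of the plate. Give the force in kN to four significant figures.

F ≈ 60.04 kN

γ = 0.789 × 9.81 = 7.74009 kN/m³.
The plate is horizontal, so pressure is uniform at p = γ·h = 7.74009 × 1.36 = 10.5265 kN/m².
A = 1.84 × 3.1 = 5.704 m².
F = p·A = 10.5265 × 5.704 = 60.0432 kN.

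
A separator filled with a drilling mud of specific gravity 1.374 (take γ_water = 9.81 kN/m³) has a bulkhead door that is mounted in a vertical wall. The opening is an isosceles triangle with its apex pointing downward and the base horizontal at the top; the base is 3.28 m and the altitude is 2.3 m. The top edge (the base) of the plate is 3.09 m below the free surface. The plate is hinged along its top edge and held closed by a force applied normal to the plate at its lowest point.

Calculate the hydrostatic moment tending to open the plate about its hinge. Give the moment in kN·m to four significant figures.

γ = 1.374 × 9.81 = 13.47894 kN/m³.
With the apex down, the centroid sits h/3 = 2.3/3 = 0.766667 m below the base (the top edge), so the centroid depth is h_c = 3.09 + 0.766667 = 3.85667 m.
A = ½ × 3.28 × 2.3 = 3.772 m².
Resultant F = γ·h_c·A = 13.47894 × 3.85667 × 3.772 = 196.083 kN.
I_c = b·h³/36 = 3.28 × 2.3³/36 = 1.10855 m⁴.
Centre of pressure: y_p = y_c + I_c/(y_c·A) = 3.85667 + 1.10855/(3.85667 × 3.772) = 3.85667 + 0.0762028 = 3.93287 m along the plane.
The resultant acts 0.766667 + 0.0762028 = 0.84287 m (along the plate) below the hinge at the top edge, so the moment about the hinge is M = F × 0.84287 = 196.083 × 0.84287 = 165.272 kN·m.

M ≈ 165.3 kN·m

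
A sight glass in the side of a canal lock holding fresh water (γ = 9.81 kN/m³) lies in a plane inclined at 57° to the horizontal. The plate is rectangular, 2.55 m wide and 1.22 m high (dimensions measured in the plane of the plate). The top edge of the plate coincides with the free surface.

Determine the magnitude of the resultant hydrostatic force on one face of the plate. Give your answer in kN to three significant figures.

γ = 9.81 kN/m³.
Let θ = 57° be the plate's angle to the horizontal; measure y along the incline from where the plane meets the free surface. Vertical depth h = y·sinθ with sinθ = 0.838671.
The centroid lies 1.22/2 = 0.61 m below the top edge, so y_c = 0.61 m and h_c = 0.61 × 0.838671 = 0.511589 m.
A = 2.55 × 1.22 = 3.111 m².
Resultant F = γ·h_c·A = 9.81 × 0.511589 × 3.111 = 15.6131 kN.

F ≈ 15.6 kN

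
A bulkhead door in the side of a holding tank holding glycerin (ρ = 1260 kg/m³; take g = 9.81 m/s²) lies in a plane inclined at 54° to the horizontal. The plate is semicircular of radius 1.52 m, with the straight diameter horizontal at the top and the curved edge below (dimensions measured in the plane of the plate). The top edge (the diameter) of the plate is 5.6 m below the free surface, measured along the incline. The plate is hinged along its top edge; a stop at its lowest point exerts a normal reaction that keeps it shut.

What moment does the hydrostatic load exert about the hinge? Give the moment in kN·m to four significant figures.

γ = ρg = 1260 × 9.81 / 1000 = 12.3606 kN/m³.
Let θ = 54° be the plate's angle to the horizontal; measure y along the incline from where the plane meets the free surface. Vertical depth h = y·sinθ with sinθ = 0.809017.
The centroid of a semicircle lies 4r/(3π) = 0.645108 m from the diameter, here below the top edge, so y_c = 5.6 + 0.645108 = 6.24511 m and h_c = 6.24511 × 0.809017 = 5.0524 m.
A = πr²/2 = π × 1.52²/2 = 3.62917 m².
Resultant F = γ·h_c·A = 12.3606 × 5.0524 × 3.62917 = 226.644 kN.
I_c = (π/8 − 8/(9π))·r⁴ = 0.109757 × 1.52⁴ = 0.585877 m⁴.
Centre of pressure: y_p = y_c + I_c/(y_c·A) = 6.24511 + 0.585877/(6.24511 × 3.62917) = 6.24511 + 0.0258499 = 6.27096 m along the plane.
The resultant acts 0.645108 + 0.0258499 = 0.670958 m (along the plate) below the hinge at the top edge, so the moment about the hinge is M = F × 0.670958 = 226.644 × 0.670958 = 152.069 kN·m.

M ≈ 152.1 kN·m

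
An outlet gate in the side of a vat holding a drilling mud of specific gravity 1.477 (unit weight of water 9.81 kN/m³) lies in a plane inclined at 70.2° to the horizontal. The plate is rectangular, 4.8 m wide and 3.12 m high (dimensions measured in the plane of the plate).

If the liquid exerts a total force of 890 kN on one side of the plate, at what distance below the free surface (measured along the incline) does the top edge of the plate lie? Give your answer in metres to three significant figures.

y_top ≈ 2.80 m

γ = 1.477 × 9.81 = 14.48937 kN/m³.
A = 4.8 × 3.12 = 14.976 m².
From F = γ·h_c·A, the centroid depth is h_c = 890/(14.48937 × 14.976) = 4.10152 m.
Let θ = 70.2° be the plate's angle to the horizontal; measure y along the incline from where the plane meets the free surface. Vertical depth h = y·sinθ with sinθ = 0.940881.
Along the incline, y_c = h_c/sinθ = 4.10152/0.940881 = 4.35923 m.
The centroid lies 3.12/2 = 1.56 m below the top edge, so the top edge sits at y_top = 4.35923 − 1.56 = 2.79923 m along the incline.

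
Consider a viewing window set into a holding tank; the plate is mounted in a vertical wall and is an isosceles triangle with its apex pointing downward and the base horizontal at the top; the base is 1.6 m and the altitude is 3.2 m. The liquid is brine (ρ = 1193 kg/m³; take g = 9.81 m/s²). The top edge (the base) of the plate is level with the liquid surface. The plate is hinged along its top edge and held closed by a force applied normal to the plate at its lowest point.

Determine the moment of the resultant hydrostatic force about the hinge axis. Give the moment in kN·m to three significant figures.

γ = ρg = 1193 × 9.81 / 1000 = 11.70333 kN/m³.
With the apex down, the centroid sits h/3 = 3.2/3 = 1.06667 m below the base (the top edge), so the centroid depth is h_c = 1.06667 m.
A = ½ × 1.6 × 3.2 = 2.56 m².
Resultant F = γ·h_c·A = 11.70333 × 1.06667 × 2.56 = 31.958 kN.
I_c = b·h³/36 = 1.6 × 3.2³/36 = 1.45636 m⁴.
Centre of pressure: y_p = y_c + I_c/(y_c·A) = 1.06667 + 1.45636/(1.06667 × 2.56) = 1.06667 + 0.533333 = 1.6 m along the plane.
The resultant acts 1.06667 + 0.533333 = 1.6 m (along the plate) below the hinge at the top edge, so the moment about the hinge is M = F × 1.6 = 31.958 × 1.6 = 51.1328 kN·m.

M ≈ 51.1 kN·m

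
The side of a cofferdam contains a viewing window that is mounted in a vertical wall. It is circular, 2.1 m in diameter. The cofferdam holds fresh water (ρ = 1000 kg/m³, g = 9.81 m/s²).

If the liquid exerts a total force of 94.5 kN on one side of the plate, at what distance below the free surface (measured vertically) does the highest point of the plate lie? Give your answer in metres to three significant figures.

γ = ρg = 1000 × 9.81 = 9810 N/m³ = 9.81 kN/m³.
A = π(1.05)² = 3.46361 m².
From F = γ·h_c·A, the centroid depth is h_c = 94.5/(9.81 × 3.46361) = 2.78121 m.
The centroid is at the centre, 1.05 m below the top of the plate, so the highest point sits at h_top = 2.78121 − 1.05 = 1.73121 m below the surface.

d_top ≈ 1.73 m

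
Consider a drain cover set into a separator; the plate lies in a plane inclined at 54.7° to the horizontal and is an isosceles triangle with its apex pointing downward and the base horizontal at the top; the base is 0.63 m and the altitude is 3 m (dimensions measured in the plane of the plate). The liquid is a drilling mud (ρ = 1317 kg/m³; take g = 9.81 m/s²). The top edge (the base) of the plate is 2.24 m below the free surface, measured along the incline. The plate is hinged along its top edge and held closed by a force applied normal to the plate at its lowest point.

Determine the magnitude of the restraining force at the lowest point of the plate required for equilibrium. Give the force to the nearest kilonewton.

P ≈ 12 kN

γ = ρg = 1317 × 9.81 / 1000 = 12.91977 kN/m³.
Let θ = 54.7° be the plate's angle to the horizontal; measure y along the incline from where the plane meets the free surface. Vertical depth h = y·sinθ with sinθ = 0.816138.
With the apex down, the centroid sits h/3 = 3/3 = 1 m below the base (the top edge), so y_c = 2.24 + 1 = 3.24 m and h_c = 3.24 × 0.816138 = 2.64429 m.
A = ½ × 0.63 × 3 = 0.945 m².
Resultant F = γ·h_c·A = 12.91977 × 2.64429 × 0.945 = 32.2846 kN.
I_c = b·h³/36 = 0.63 × 3³/36 = 0.4725 m⁴.
Centre of pressure: y_p = y_c + I_c/(y_c·A) = 3.24 + 0.4725/(3.24 × 0.945) = 3.24 + 0.154321 = 3.39432 m along the plane.
The resultant acts 1 + 0.154321 = 1.15432 m (along the plate) below the hinge at the top edge, so the moment about the hinge is M = F × 1.15432 = 32.2846 × 1.15432 = 37.2668 kN·m.
A normal force at the bottom, 3 m from the hinge, must supply this moment: P = 37.2668/3 = 12.4223 kN.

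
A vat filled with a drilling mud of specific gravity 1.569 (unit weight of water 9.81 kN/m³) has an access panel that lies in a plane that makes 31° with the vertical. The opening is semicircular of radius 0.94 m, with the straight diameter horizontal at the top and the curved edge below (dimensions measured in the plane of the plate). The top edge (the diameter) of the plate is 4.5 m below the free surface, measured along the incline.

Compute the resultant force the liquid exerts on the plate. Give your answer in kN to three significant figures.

γ = 1.569 × 9.81 = 15.39189 kN/m³.
The plate makes 31° with the vertical, i.e. θ = 90° − 31° = 59° to the horizontal. Measuring y along the incline from the free-surface line, vertical depth h = y·sinθ with sinθ = 0.857167.
The centroid of a semicircle lies 4r/(3π) = 0.398948 m from the diameter, here below the top edge, so y_c = 4.5 + 0.398948 = 4.89895 m and h_c = 4.89895 × 0.857167 = 4.19922 m.
A = πr²/2 = π × 0.94²/2 = 1.38796 m².
Resultant F = γ·h_c·A = 15.39189 × 4.19922 × 1.38796 = 89.7093 kN.

F ≈ 89.7 kN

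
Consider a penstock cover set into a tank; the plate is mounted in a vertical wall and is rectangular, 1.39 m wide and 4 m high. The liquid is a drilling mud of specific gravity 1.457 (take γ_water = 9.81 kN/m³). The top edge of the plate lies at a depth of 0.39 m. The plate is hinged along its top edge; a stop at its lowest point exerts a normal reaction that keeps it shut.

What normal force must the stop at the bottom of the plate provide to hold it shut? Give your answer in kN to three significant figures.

γ = 1.457 × 9.81 = 14.29317 kN/m³.
The centroid lies 4/2 = 2 m below the top edge, so the centroid depth is h_c = 0.39 + 2 = 2.39 m.
A = 1.39 × 4 = 5.56 m².
Resultant F = γ·h_c·A = 14.29317 × 2.39 × 5.56 = 189.933 kN.
I_c = b·h³/12 = 1.39 × 4³/12 = 7.41333 m⁴.
Centre of pressure: y_p = y_c + I_c/(y_c·A) = 2.39 + 7.41333/(2.39 × 5.56) = 2.39 + 0.55788 = 2.94788 m along the plane.
The resultant acts 2 + 0.55788 = 2.55788 m (along the plate) below the hinge at the top edge, so the moment about the hinge is M = F × 2.55788 = 189.933 × 2.55788 = 485.826 kN·m.
A normal force at the bottom, 4 m from the hinge, must supply this moment: P = 485.826/4 = 121.457 kN.

P ≈ 121 kN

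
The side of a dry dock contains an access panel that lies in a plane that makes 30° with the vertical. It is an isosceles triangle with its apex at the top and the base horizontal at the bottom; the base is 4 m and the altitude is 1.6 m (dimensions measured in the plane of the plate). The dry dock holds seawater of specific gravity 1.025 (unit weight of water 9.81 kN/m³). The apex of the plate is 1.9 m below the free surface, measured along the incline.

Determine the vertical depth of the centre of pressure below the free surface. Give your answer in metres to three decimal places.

h_p = 2.611 m

γ = 1.025 × 9.81 = 10.05525 kN/m³.
The plate makes 30° with the vertical, i.e. θ = 90° − 30° = 60° to the horizontal. Measuring y along the incline from the free-surface line, vertical depth h = y·sinθ with sinθ = 0.866025.
With the apex up, the centroid sits 2h/3 = 2 × 1.6/3 = 1.06667 m below the apex, so y_c = 1.9 + 1.06667 = 2.96667 m and h_c = 2.96667 × 0.866025 = 2.56921 m.
A = ½ × 4 × 1.6 = 3.2 m².
Resultant F = γ·h_c·A = 10.05525 × 2.56921 × 3.2 = 82.669 kN.
I_c = b·h³/36 = 4 × 1.6³/36 = 0.455111 m⁴.
Centre of pressure: y_p = y_c + I_c/(y_c·A) = 2.96667 + 0.455111/(2.96667 × 3.2) = 2.96667 + 0.04794 = 3.01461 m along the plane.
Vertically, h_p = y_p·sinθ = 3.01461 × 0.866025 = 2.61073 m.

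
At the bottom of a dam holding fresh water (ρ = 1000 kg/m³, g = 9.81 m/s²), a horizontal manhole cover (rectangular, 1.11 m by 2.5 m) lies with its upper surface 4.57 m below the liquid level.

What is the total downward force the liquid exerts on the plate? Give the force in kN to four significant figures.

F ≈ 124.4 kN

γ = ρg = 1000 × 9.81 = 9810 N/m³ = 9.81 kN/m³.
The plate is horizontal, so pressure is uniform at p = γ·h = 9.81 × 4.57 = 44.8317 kN/m².
A = 1.11 × 2.5 = 2.775 m².
F = p·A = 44.8317 × 2.775 = 124.408 kN.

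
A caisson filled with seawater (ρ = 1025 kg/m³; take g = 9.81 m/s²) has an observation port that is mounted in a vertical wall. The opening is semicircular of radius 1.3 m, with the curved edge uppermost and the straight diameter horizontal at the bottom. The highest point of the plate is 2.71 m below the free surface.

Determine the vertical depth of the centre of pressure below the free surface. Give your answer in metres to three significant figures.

h_p = 3.49 m

γ = ρg = 1025 × 9.81 / 1000 = 10.05525 kN/m³.
The centroid lies 4r/(3π) = 0.551737 m above the diameter, so r − 4r/(3π) = 1.3 − 0.551737 = 0.748263 m below the topmost point, so the centroid depth is h_c = 2.71 + 0.748263 = 3.45826 m.
A = πr²/2 = π × 1.3²/2 = 2.65465 m².
Resultant F = γ·h_c·A = 10.05525 × 3.45826 × 2.65465 = 92.3119 kN.
I_c = (π/8 − 8/(9π))·r⁴ = 0.109757 × 1.3⁴ = 0.313477 m⁴.
Centre of pressure: y_p = y_c + I_c/(y_c·A) = 3.45826 + 0.313477/(3.45826 × 2.65465) = 3.45826 + 0.0341461 = 3.49241 m along the plane.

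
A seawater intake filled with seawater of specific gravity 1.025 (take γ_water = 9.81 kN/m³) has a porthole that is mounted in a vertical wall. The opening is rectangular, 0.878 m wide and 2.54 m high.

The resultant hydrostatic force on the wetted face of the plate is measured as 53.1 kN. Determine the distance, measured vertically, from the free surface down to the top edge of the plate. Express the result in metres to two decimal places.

d_top ≈ 1.10 m

γ = 1.025 × 9.81 = 10.05525 kN/m³.
A = 0.878 × 2.54 = 2.23012 m².
From F = γ·h_c·A, the centroid depth is h_c = 53.1/(10.05525 × 2.23012) = 2.36795 m.
The centroid lies 2.54/2 = 1.27 m below the top edge, so the top edge sits at h_top = 2.36795 − 1.27 = 1.09795 m below the surface.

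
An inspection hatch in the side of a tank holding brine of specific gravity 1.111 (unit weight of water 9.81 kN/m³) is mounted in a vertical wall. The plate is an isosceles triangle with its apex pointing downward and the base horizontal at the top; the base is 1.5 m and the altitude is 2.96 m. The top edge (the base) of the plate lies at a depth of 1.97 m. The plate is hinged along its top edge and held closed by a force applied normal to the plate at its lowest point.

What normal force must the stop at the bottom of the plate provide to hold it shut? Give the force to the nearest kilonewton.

γ = 1.111 × 9.81 = 10.89891 kN/m³.
With the apex down, the centroid sits h/3 = 2.96/3 = 0.986667 m below the base (the top edge), so the centroid depth is h_c = 1.97 + 0.986667 = 2.95667 m.
A = ½ × 1.5 × 2.96 = 2.22 m².
Resultant F = γ·h_c·A = 10.89891 × 2.95667 × 2.22 = 71.5383 kN.
I_c = b·h³/36 = 1.5 × 2.96³/36 = 1.0806 m⁴.
Centre of pressure: y_p = y_c + I_c/(y_c·A) = 2.95667 + 1.0806/(2.95667 × 2.22) = 2.95667 + 0.16463 = 3.1213 m along the plane.
The resultant acts 0.986667 + 0.16463 = 1.1513 m (along the plate) below the hinge at the top edge, so the moment about the hinge is M = F × 1.1513 = 71.5383 × 1.1513 = 82.362 kN·m.
A normal force at the bottom, 2.96 m from the hinge, must supply this moment: P = 82.362/2.96 = 27.825 kN.

P ≈ 28 kN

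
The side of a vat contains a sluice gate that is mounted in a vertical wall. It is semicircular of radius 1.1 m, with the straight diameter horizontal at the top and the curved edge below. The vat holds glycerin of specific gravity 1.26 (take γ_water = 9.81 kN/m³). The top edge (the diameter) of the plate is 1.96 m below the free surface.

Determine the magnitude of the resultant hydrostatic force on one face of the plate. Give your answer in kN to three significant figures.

γ = 1.26 × 9.81 = 12.3606 kN/m³.
The centroid of a semicircle lies 4r/(3π) = 0.466854 m from the diameter, here below the top edge, so the centroid depth is h_c = 1.96 + 0.466854 = 2.42685 m.
A = πr²/2 = π × 1.1²/2 = 1.90066 m².
Resultant F = γ·h_c·A = 12.3606 × 2.42685 × 1.90066 = 57.0147 kN.

F ≈ 57.0 kN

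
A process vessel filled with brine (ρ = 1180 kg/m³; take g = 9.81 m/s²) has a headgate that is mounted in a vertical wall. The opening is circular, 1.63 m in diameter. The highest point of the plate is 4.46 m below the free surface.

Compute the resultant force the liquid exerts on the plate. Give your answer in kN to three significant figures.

F ≈ 127 kN

γ = ρg = 1180 × 9.81 / 1000 = 11.5758 kN/m³.
The centroid is at the centre, 0.815 m below the top of the plate, so the centroid depth is h_c = 4.46 + 0.815 = 5.275 m.
A = π(0.815)² = 2.08672 m².
Resultant F = γ·h_c·A = 11.5758 × 5.275 × 2.08672 = 127.42 kN.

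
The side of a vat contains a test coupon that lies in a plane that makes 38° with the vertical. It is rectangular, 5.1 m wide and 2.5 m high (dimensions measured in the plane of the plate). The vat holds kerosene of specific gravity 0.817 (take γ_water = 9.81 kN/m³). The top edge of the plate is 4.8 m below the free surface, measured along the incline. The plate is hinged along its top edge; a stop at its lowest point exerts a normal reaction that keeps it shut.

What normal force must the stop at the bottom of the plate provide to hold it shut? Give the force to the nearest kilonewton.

P ≈ 260 kN

γ = 0.817 × 9.81 = 8.01477 kN/m³.
The plate makes 38° with the vertical, i.e. θ = 90° − 38° = 52° to the horizontal. Measuring y along the incline from the free-surface line, vertical depth h = y·sinθ with sinθ = 0.788011.
The centroid lies 2.5/2 = 1.25 m below the top edge, so y_c = 4.8 + 1.25 = 6.05 m and h_c = 6.05 × 0.788011 = 4.76747 m.
A = 5.1 × 2.5 = 12.75 m².
Resultant F = γ·h_c·A = 8.01477 × 4.76747 × 12.75 = 487.18 kN.
I_c = b·h³/12 = 5.1 × 2.5³/12 = 6.64062 m⁴.
Centre of pressure: y_p = y_c + I_c/(y_c·A) = 6.05 + 6.64062/(6.05 × 12.75) = 6.05 + 0.0860881 = 6.13609 m along the plane.
The resultant acts 1.25 + 0.0860881 = 1.33609 m (along the plate) below the hinge at the top edge, so the moment about the hinge is M = F × 1.33609 = 487.18 × 1.33609 = 650.916 kN·m.
A normal force at the bottom, 2.5 m from the hinge, must supply this moment: P = 650.916/2.5 = 260.366 kN.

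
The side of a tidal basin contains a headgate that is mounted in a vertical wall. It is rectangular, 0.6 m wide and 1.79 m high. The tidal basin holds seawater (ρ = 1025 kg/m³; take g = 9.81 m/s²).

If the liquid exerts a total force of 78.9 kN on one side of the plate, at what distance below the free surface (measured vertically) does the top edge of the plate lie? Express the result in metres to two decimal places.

d_top ≈ 6.41 m

γ = ρg = 1025 × 9.81 / 1000 = 10.05525 kN/m³.
A = 0.6 × 1.79 = 1.074 m².
From F = γ·h_c·A, the centroid depth is h_c = 78.9/(10.05525 × 1.074) = 7.306 m.
The centroid lies 1.79/2 = 0.895 m below the top edge, so the top edge sits at h_top = 7.306 − 0.895 = 6.411 m below the surface.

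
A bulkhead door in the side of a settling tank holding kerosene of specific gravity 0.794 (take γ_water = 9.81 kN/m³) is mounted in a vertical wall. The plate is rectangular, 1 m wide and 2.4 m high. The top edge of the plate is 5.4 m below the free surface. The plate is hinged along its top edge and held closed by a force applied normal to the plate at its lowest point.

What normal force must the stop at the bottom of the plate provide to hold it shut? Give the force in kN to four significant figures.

γ = 0.794 × 9.81 = 7.78914 kN/m³.
The centroid lies 2.4/2 = 1.2 m below the top edge, so the centroid depth is h_c = 5.4 + 1.2 = 6.6 m.
A = 1 × 2.4 = 2.4 m².
Resultant F = γ·h_c·A = 7.78914 × 6.6 × 2.4 = 123.38 kN.
I_c = b·h³/12 = 1 × 2.4³/12 = 1.152 m⁴.
Centre of pressure: y_p = y_c + I_c/(y_c·A) = 6.6 + 1.152/(6.6 × 2.4) = 6.6 + 0.0727273 = 6.67273 m along the plane.
The resultant acts 1.2 + 0.0727273 = 1.27273 m (along the plate) below the hinge at the top edge, so the moment about the hinge is M = F × 1.27273 = 123.38 × 1.27273 = 157.029 kN·m.
A normal force at the bottom, 2.4 m from the hinge, must supply this moment: P = 157.029/2.4 = 65.4288 kN.

P ≈ 65.43 kN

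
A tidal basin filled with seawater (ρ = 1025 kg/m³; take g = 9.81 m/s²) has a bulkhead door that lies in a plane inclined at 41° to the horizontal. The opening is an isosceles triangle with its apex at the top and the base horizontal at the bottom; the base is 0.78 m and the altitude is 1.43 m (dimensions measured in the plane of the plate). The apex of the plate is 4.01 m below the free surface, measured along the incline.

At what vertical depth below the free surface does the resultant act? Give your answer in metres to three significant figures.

γ = ρg = 1025 × 9.81 / 1000 = 10.05525 kN/m³.
Let θ = 41° be the plate's angle to the horizontal; measure y along the incline from where the plane meets the free surface. Vertical depth h = y·sinθ with sinθ = 0.656059.
With the apex up, the centroid sits 2h/3 = 2 × 1.43/3 = 0.953333 m below the apex, so y_c = 4.01 + 0.953333 = 4.96333 m and h_c = 4.96333 × 0.656059 = 3.25624 m.
A = ½ × 0.78 × 1.43 = 0.5577 m².
Resultant F = γ·h_c·A = 10.05525 × 3.25624 × 0.5577 = 18.2604 kN.
I_c = b·h³/36 = 0.78 × 1.43³/36 = 0.0633578 m⁴.
Centre of pressure: y_p = y_c + I_c/(y_c·A) = 4.96333 + 0.0633578/(4.96333 × 0.5577) = 4.96333 + 0.022889 = 4.98622 m along the plane.
Vertically, h_p = y_p·sinθ = 4.98622 × 0.656059 = 3.27125 m.

h_p = 3.27 m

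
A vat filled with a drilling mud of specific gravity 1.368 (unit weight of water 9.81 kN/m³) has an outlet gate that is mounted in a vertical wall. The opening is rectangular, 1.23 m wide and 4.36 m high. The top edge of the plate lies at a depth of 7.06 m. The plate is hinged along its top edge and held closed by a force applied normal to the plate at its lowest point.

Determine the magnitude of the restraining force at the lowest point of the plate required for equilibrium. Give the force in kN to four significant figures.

P ≈ 358.6 kN

γ = 1.368 × 9.81 = 13.42008 kN/m³.
The centroid lies 4.36/2 = 2.18 m below the top edge, so the centroid depth is h_c = 7.06 + 2.18 = 9.24 m.
A = 1.23 × 4.36 = 5.3628 m².
Resultant F = γ·h_c·A = 13.42008 × 9.24 × 5.3628 = 664.995 kN.
I_c = b·h³/12 = 1.23 × 4.36³/12 = 8.49539 m⁴.
Centre of pressure: y_p = y_c + I_c/(y_c·A) = 9.24 + 8.49539/(9.24 × 5.3628) = 9.24 + 0.171443 = 9.41144 m along the plane.
The resultant acts 2.18 + 0.171443 = 2.35144 m (along the plate) below the hinge at the top edge, so the moment about the hinge is M = F × 2.35144 = 664.995 × 2.35144 = 1563.7 kN·m.
A normal force at the bottom, 4.36 m from the hinge, must supply this moment: P = 1563.7/4.36 = 358.647 kN.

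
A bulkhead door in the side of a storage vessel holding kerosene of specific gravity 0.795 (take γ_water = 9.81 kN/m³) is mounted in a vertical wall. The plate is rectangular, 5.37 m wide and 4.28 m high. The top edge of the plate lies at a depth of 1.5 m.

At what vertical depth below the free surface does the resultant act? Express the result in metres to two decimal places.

h_p = 4.06 m

γ = 0.795 × 9.81 = 7.79895 kN/m³.
The centroid lies 4.28/2 = 2.14 m below the top edge, so the centroid depth is h_c = 1.5 + 2.14 = 3.64 m.
A = 5.37 × 4.28 = 22.9836 m².
Resultant F = γ·h_c·A = 7.79895 × 3.64 × 22.9836 = 652.463 kN.
I_c = b·h³/12 = 5.37 × 4.28³/12 = 35.0852 m⁴.
Centre of pressure: y_p = y_c + I_c/(y_c·A) = 3.64 + 35.0852/(3.64 × 22.9836) = 3.64 + 0.419377 = 4.05938 m along the plane.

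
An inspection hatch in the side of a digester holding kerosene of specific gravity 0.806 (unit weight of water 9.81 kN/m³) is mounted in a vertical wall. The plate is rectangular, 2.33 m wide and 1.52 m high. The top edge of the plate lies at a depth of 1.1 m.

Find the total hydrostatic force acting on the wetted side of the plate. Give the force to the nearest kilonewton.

F ≈ 52 kN

γ = 0.806 × 9.81 = 7.90686 kN/m³.
The centroid lies 1.52/2 = 0.76 m below the top edge, so the centroid depth is h_c = 1.1 + 0.76 = 1.86 m.
A = 2.33 × 1.52 = 3.5416 m².
Resultant F = γ·h_c·A = 7.90686 × 1.86 × 3.5416 = 52.0855 kN.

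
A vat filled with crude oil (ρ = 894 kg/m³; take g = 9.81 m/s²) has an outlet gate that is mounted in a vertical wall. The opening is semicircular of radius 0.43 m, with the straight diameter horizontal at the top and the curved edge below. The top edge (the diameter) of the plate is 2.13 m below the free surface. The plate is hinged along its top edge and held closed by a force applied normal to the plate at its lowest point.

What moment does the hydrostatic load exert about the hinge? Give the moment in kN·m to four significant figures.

M ≈ 1.108 kN·m

γ = ρg = 894 × 9.81 / 1000 = 8.77014 kN/m³.
The centroid of a semicircle lies 4r/(3π) = 0.182498 m from the diameter, here below the top edge, so the centroid depth is h_c = 2.13 + 0.182498 = 2.3125 m.
A = πr²/2 = π × 0.43²/2 = 0.29044 m².
Resultant F = γ·h_c·A = 8.77014 × 2.3125 × 0.29044 = 5.8904 kN.
I_c = (π/8 − 8/(9π))·r⁴ = 0.109757 × 0.43⁴ = 0.00375237 m⁴.
Centre of pressure: y_p = y_c + I_c/(y_c·A) = 2.3125 + 0.00375237/(2.3125 × 0.29044) = 2.3125 + 0.00558686 = 2.31809 m along the plane.
The resultant acts 0.182498 + 0.00558686 = 0.188085 m (along the plate) below the hinge at the top edge, so the moment about the hinge is M = F × 0.188085 = 5.8904 × 0.188085 = 1.1079 kN·m.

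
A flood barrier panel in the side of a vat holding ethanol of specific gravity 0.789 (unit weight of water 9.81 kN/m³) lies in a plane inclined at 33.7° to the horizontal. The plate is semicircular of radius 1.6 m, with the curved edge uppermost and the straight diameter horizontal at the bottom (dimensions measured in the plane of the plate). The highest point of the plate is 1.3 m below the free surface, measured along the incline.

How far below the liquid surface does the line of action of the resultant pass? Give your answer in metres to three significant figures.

γ = 0.789 × 9.81 = 7.74009 kN/m³.
Let θ = 33.7° be the plate's angle to the horizontal; measure y along the incline from where the plane meets the free surface. Vertical depth h = y·sinθ with sinθ = 0.554844.
The centroid lies 4r/(3π) = 0.679061 m above the diameter, so r − 4r/(3π) = 1.6 − 0.679061 = 0.920939 m below the topmost point, so y_c = 1.3 + 0.920939 = 2.22094 m and h_c = 2.22094 × 0.554844 = 1.23228 m.
A = πr²/2 = π × 1.6²/2 = 4.02124 m².
Resultant F = γ·h_c·A = 7.74009 × 1.23228 × 4.02124 = 38.3544 kN.
I_c = (π/8 − 8/(9π))·r⁴ = 0.109757 × 1.6⁴ = 0.719303 m⁴.
Centre of pressure: y_p = y_c + I_c/(y_c·A) = 2.22094 + 0.719303/(2.22094 × 4.02124) = 2.22094 + 0.0805406 = 2.30148 m along the plane.
Vertically, h_p = y_p·sinθ = 2.30148 × 0.554844 = 1.27696 m.

h_p = 1.28 m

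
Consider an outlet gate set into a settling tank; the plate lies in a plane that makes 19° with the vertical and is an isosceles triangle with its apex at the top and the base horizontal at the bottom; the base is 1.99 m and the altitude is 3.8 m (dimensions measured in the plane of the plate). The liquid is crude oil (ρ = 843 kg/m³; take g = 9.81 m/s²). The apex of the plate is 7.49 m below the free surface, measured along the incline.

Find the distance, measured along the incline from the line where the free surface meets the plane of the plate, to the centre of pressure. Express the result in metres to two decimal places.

γ = ρg = 843 × 9.81 / 1000 = 8.26983 kN/m³.
The plate makes 19° with the vertical, i.e. θ = 90° − 19° = 71° to the horizontal. Measuring y along the incline from the free-surface line, vertical depth h = y·sinθ with sinθ = 0.945519.
With the apex up, the centroid sits 2h/3 = 2 × 3.8/3 = 2.53333 m below the apex, so y_c = 7.49 + 2.53333 = 10.0233 m and h_c = 10.0233 × 0.945519 = 9.47722 m.
A = ½ × 1.99 × 3.8 = 3.781 m².
Resultant F = γ·h_c·A = 8.26983 × 9.47722 × 3.781 = 296.336 kN.
I_c = b·h³/36 = 1.99 × 3.8³/36 = 3.0332 m⁴.
Centre of pressure: y_p = y_c + I_c/(y_c·A) = 10.0233 + 3.0332/(10.0233 × 3.781) = 10.0233 + 0.0800357 = 10.1033 m along the plane.

y_p = 10.10 m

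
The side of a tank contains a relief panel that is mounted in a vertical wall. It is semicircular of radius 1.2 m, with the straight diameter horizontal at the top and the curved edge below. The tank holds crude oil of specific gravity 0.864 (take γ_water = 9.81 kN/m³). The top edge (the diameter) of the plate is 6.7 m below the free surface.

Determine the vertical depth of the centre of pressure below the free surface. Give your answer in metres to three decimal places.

γ = 0.864 × 9.81 = 8.47584 kN/m³.
The centroid of a semicircle lies 4r/(3π) = 0.509296 m from the diameter, here below the top edge, so the centroid depth is h_c = 6.7 + 0.509296 = 7.2093 m.
A = πr²/2 = π × 1.2²/2 = 2.26195 m².
Resultant F = γ·h_c·A = 8.47584 × 7.2093 × 2.26195 = 138.216 kN.
I_c = (π/8 − 8/(9π))·r⁴ = 0.109757 × 1.2⁴ = 0.227592 m⁴.
Centre of pressure: y_p = y_c + I_c/(y_c·A) = 7.2093 + 0.227592/(7.2093 × 2.26195) = 7.2093 + 0.0139566 = 7.22326 m along the plane.

h_p = 7.223 m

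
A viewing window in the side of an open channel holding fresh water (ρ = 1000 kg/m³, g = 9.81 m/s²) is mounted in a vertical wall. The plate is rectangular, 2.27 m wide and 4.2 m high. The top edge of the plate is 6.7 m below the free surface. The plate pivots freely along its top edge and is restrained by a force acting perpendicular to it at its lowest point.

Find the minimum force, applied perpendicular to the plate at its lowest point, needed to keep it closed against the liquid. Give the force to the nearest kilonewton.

γ = ρg = 1000 × 9.81 = 9810 N/m³ = 9.81 kN/m³.
The centroid lies 4.2/2 = 2.1 m below the top edge, so the centroid depth is h_c = 6.7 + 2.1 = 8.8 m.
A = 2.27 × 4.2 = 9.534 m².
Resultant F = γ·h_c·A = 9.81 × 8.8 × 9.534 = 823.051 kN.
I_c = b·h³/12 = 2.27 × 4.2³/12 = 14.015 m⁴.
Centre of pressure: y_p = y_c + I_c/(y_c·A) = 8.8 + 14.015/(8.8 × 9.534) = 8.8 + 0.167046 = 8.96705 m along the plane.
The resultant acts 2.1 + 0.167046 = 2.26705 m (along the plate) below the hinge at the top edge, so the moment about the hinge is M = F × 2.26705 = 823.051 × 2.26705 = 1865.9 kN·m.
A normal force at the bottom, 4.2 m from the hinge, must supply this moment: P = 1865.9/4.2 = 444.262 kN.

P ≈ 444 kN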